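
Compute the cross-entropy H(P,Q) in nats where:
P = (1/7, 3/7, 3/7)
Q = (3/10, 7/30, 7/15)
1.1223 nats

Cross-entropy: H(P,Q) = -Σ p(x) log q(x)

Alternatively: H(P,Q) = H(P) + D_KL(P||Q)
H(P) = 1.0042 nats
D_KL(P||Q) = 0.1181 nats

H(P,Q) = 1.0042 + 0.1181 = 1.1223 nats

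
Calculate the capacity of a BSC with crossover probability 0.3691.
0.0500 bits

For a binary symmetric channel (BSC) with error probability p:
Capacity C = 1 - H(p) bits per symbol

where H(p) = -p log₂(p) - (1-p) log₂(1-p) is the binary entropy function.

H(0.3691) = 0.9500 bits
C = 1 - 0.9500 = 0.0500 bits per symbol

This means we can reliably transmit up to 0.0500 bits of information per channel use.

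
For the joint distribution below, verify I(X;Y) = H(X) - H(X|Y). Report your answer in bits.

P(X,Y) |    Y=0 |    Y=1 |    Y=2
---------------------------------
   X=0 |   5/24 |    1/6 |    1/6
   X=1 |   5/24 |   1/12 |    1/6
I(X;Y) = 0.0154 bits

Mutual information has multiple equivalent forms:
- I(X;Y) = H(X) - H(X|Y)
- I(X;Y) = H(Y) - H(Y|X)
- I(X;Y) = H(X) + H(Y) - H(X,Y)

Computing all quantities:
H(X) = 0.9950, H(Y) = 1.5546, H(X,Y) = 2.5342
H(X|Y) = 0.9796, H(Y|X) = 1.5392

Verification:
H(X) - H(X|Y) = 0.9950 - 0.9796 = 0.0154
H(Y) - H(Y|X) = 1.5546 - 1.5392 = 0.0154
H(X) + H(Y) - H(X,Y) = 0.9950 + 1.5546 - 2.5342 = 0.0154

All forms give I(X;Y) = 0.0154 bits. ✓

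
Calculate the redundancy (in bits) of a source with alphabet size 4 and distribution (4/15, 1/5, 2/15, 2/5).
0.1108 bits

Redundancy measures how far a source is from maximum entropy:
R = H_max - H(X)

Maximum entropy for 4 symbols: H_max = log_2(4) = 2.0000 bits
Actual entropy: H(X) = 1.8892 bits
Redundancy: R = 2.0000 - 1.8892 = 0.1108 bits

This redundancy represents potential for compression: the source could be compressed by 0.1108 bits per symbol.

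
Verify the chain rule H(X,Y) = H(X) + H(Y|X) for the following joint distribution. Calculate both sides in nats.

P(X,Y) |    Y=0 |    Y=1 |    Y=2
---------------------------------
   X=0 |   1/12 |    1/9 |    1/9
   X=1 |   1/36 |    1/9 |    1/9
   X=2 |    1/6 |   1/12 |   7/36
H(X,Y) = 2.1073, H(X) = 1.0693, H(Y|X) = 1.0380 (all in nats)

Chain rule: H(X,Y) = H(X) + H(Y|X)

Left side — joint entropy directly:
H(X,Y) = -Σ p(x,y) log p(x,y) = 2.1073 nats

Right side — compute H(Y|X) from the conditional distributions:
P(X) = (11/36, 1/4, 4/9), so H(X) = 1.0693 nats
H(Y|X) = Σ_x P(X=x) · H(Y|X=x):
  P(Y|X=0) = (3/11, 4/11, 4/11), H(Y|X=0) = 1.0901, weight P(X=0) = 11/36
  P(Y|X=1) = (1/9, 4/9, 4/9), H(Y|X=1) = 0.9650, weight P(X=1) = 1/4
  P(Y|X=2) = (3/8, 3/16, 7/16), H(Y|X=2) = 1.0434, weight P(X=2) = 4/9
H(Y|X) = 1.0380 nats

H(X) + H(Y|X) = 1.0693 + 1.0380 = 2.1073 nats

Both sides equal 2.1073 nats. ✓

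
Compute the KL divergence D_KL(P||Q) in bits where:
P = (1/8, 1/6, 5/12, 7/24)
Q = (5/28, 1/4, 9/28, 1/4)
0.0590 bits

KL divergence: D_KL(P||Q) = Σ p(x) log(p(x)/q(x))

Computing term by term:
  x=0: 1/8 × log_2[(1/8)/(5/28)] = 1/8 × -0.5146 = -0.0643
  x=1: 1/6 × log_2[(1/6)/(1/4)] = 1/6 × -0.5850 = -0.0975
  x=2: 5/12 × log_2[(5/12)/(9/28)] = 5/12 × 0.3744 = 0.1560
  x=3: 7/24 × log_2[(7/24)/(1/4)] = 7/24 × 0.2224 = 0.0649

D_KL(P||Q) = 0.0590 bits

Note: KL divergence is always non-negative and equals 0 iff P = Q.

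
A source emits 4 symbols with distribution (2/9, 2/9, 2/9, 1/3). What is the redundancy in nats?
0.0174 nats

Redundancy measures how far a source is from maximum entropy:
R = H_max - H(X)

Maximum entropy for 4 symbols: H_max = log_e(4) = 1.3863 nats
Actual entropy: H(X) = 1.3689 nats
Redundancy: R = 1.3863 - 1.3689 = 0.0174 nats

This redundancy represents potential for compression: the source could be compressed by 0.0174 nats per symbol.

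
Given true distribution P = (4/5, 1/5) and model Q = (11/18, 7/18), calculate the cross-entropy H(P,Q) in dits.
0.2531 dits

Cross-entropy: H(P,Q) = -Σ p(x) log q(x)

Alternatively: H(P,Q) = H(P) + D_KL(P||Q)
H(P) = 0.2173 dits
D_KL(P||Q) = 0.0358 dits

H(P,Q) = 0.2173 + 0.0358 = 0.2531 dits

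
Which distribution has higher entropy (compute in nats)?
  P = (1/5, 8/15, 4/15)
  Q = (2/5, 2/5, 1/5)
Q

Computing entropies in nats:
H(P) = 1.0096
H(Q) = 1.0549

Distribution Q has higher entropy.

Intuition: The distribution closer to uniform (more spread out) has higher entropy.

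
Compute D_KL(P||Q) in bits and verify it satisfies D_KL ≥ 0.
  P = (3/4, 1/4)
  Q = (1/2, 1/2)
0.1887 bits

KL divergence satisfies the Gibbs inequality: D_KL(P||Q) ≥ 0 for all distributions P, Q.

D_KL(P||Q) = Σ p(x) log(p(x)/q(x))
Term by term:
  x=0: 3/4 × log_2[(3/4)/(1/2)] = 0.4387
  x=1: 1/4 × log_2[(1/4)/(1/2)] = -0.2500
D_KL(P||Q) = 0.1887 bits

D_KL(P||Q) = 0.1887 ≥ 0 ✓

This non-negativity is a fundamental property: relative entropy cannot be negative because it measures how different Q is from P.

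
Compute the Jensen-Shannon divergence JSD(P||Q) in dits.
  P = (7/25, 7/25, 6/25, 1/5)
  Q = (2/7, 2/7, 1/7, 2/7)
0.0044 dits

Jensen-Shannon divergence is:
JSD(P||Q) = 0.5 × D_KL(P||M) + 0.5 × D_KL(Q||M)
where M = 0.5 × (P + Q) is the mixture distribution.

M = 0.5 × (7/25, 7/25, 6/25, 1/5) + 0.5 × (2/7, 2/7, 1/7, 2/7) = (0.282857, 0.282857, 0.191429, 0.242857)

D_KL(P||M) = 0.0042 dits
D_KL(Q||M) = 0.0045 dits

JSD(P||Q) = 0.5 × 0.0042 + 0.5 × 0.0045 = 0.0044 dits

Unlike KL divergence, JSD is symmetric and bounded: 0 ≤ JSD ≤ log(2).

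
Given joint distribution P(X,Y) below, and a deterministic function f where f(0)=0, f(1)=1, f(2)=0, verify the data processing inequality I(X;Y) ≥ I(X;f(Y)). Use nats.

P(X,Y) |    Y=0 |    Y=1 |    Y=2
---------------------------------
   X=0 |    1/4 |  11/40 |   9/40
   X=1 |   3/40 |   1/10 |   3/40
I(X;Y) = 0.0006, I(X;f(Y)) = 0.0004, inequality holds: 0.0006 ≥ 0.0004

Data Processing Inequality: For any Markov chain X → Y → Z, we have I(X;Y) ≥ I(X;Z).

Here Z = f(Y) is a deterministic function of Y, forming X → Y → Z.

Original I(X;Y) = 0.0006 nats

After applying f:
P(X,Z) where Z=f(Y):
- P(X,Z=0) = P(X,Y=0) + P(X,Y=2)
- P(X,Z=1) = P(X,Y=1)

I(X;Z) = I(X;f(Y)) = 0.0004 nats

Verification: 0.0006 ≥ 0.0004 ✓

Information cannot be created by processing; the function f can only lose information about X.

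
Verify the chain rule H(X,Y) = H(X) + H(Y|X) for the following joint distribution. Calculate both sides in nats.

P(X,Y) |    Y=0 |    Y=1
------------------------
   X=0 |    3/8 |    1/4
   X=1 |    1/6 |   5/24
H(X,Y) = 1.3398, H(X) = 0.6616, H(Y|X) = 0.6782 (all in nats)

Chain rule: H(X,Y) = H(X) + H(Y|X)

Left side — joint entropy directly:
H(X,Y) = -Σ p(x,y) log p(x,y) = 1.3398 nats

Right side — compute H(Y|X) from the conditional distributions:
P(X) = (5/8, 3/8), so H(X) = 0.6616 nats
H(Y|X) = Σ_x P(X=x) · H(Y|X=x):
  P(Y|X=0) = (3/5, 2/5), H(Y|X=0) = 0.6730, weight P(X=0) = 5/8
  P(Y|X=1) = (4/9, 5/9), H(Y|X=1) = 0.6870, weight P(X=1) = 3/8
H(Y|X) = 0.6782 nats

H(X) + H(Y|X) = 0.6616 + 0.6782 = 1.3398 nats

Both sides equal 1.3398 nats. ✓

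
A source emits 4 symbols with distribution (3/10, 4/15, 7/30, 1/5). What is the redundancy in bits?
0.0161 bits

Redundancy measures how far a source is from maximum entropy:
R = H_max - H(X)

Maximum entropy for 4 symbols: H_max = log_2(4) = 2.0000 bits
Actual entropy: H(X) = 1.9839 bits
Redundancy: R = 2.0000 - 1.9839 = 0.0161 bits

This redundancy represents potential for compression: the source could be compressed by 0.0161 bits per symbol.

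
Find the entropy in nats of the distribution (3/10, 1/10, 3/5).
0.8979 nats

Shannon entropy is H(X) = -Σ p(x) log p(x).

For P = (3/10, 1/10, 3/5):
H = -3/10 × log_e(3/10) -1/10 × log_e(1/10) -3/5 × log_e(3/5)
H = 0.8979 nats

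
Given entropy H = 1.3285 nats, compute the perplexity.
3.7754

Perplexity is e^H (or exp(H) for natural log).

H = 1.3285 nats
Perplexity = e^1.3285 = 3.7754

Interpretation: The model's uncertainty is equivalent to choosing uniformly among 3.8 options.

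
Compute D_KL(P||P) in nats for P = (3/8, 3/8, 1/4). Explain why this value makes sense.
0.0000 nats

KL divergence satisfies the Gibbs inequality: D_KL(P||Q) ≥ 0 for all distributions P, Q.

D_KL(P||Q) = Σ p(x) log(p(x)/q(x))
Each term is p(x) × log_e(p(x)/p(x)) = p(x) × log_e(1) = 0, so the sum is 0.
D_KL(P||Q) = 0.0000 nats

When P = Q, the KL divergence is exactly 0, as there is no 'divergence' between identical distributions.

This non-negativity is a fundamental property: relative entropy cannot be negative because it measures how different Q is from P.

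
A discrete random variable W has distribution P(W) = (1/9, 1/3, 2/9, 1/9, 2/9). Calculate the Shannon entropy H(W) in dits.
0.6614 dits

Shannon entropy is H(X) = -Σ p(x) log p(x).

For P = (1/9, 1/3, 2/9, 1/9, 2/9):
H = -1/9 × log_10(1/9) -1/3 × log_10(1/3) -2/9 × log_10(2/9) -1/9 × log_10(1/9) -2/9 × log_10(2/9)
H = 0.6614 dits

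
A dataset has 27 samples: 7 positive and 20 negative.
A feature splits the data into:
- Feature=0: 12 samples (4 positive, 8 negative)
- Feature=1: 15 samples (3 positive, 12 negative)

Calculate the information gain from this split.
0.0164 bits

Information Gain = H(Y) - H(Y|Feature)

Before split:
P(positive) = 7/27 = 0.2593
H(Y) = 0.8256 bits

After split:
Feature=0: H = 0.9183 bits (weight = 12/27)
Feature=1: H = 0.7219 bits (weight = 15/27)
H(Y|Feature) = (12/27)×0.9183 + (15/27)×0.7219 = 0.8092 bits

Information Gain = 0.8256 - 0.8092 = 0.0164 bits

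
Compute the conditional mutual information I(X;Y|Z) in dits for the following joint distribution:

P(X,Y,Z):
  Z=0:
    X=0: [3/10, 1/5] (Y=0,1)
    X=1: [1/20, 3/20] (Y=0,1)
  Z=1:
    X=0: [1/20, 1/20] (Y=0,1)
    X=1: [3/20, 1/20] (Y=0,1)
0.0197 dits

Conditional mutual information: I(X;Y|Z) = H(X|Z) + H(Y|Z) - H(X,Y|Z)

H(Z) = 0.2653
H(X,Z) = 0.5301 → H(X|Z) = 0.2648
H(Y,Z) = 0.5589 → H(Y|Z) = 0.2937
H(X,Y,Z) = 0.8040 → H(X,Y|Z) = 0.5387

I(X;Y|Z) = 0.2648 + 0.2937 - 0.5387 = 0.0197 dits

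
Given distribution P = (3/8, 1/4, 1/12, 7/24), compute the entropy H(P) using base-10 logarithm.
0.5563 dits

Shannon entropy is H(X) = -Σ p(x) log p(x).

For P = (3/8, 1/4, 1/12, 7/24):
H = -3/8 × log_10(3/8) -1/4 × log_10(1/4) -1/12 × log_10(1/12) -7/24 × log_10(7/24)
H = 0.5563 dits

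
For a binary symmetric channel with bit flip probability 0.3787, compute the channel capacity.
0.0429 bits

For a binary symmetric channel (BSC) with error probability p:
Capacity C = 1 - H(p) bits per symbol

where H(p) = -p log₂(p) - (1-p) log₂(1-p) is the binary entropy function.

H(0.3787) = 0.9571 bits
C = 1 - 0.9571 = 0.0429 bits per symbol

This means we can reliably transmit up to 0.0429 bits of information per channel use.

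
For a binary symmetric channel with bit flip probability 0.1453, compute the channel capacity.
0.4020 bits

For a binary symmetric channel (BSC) with error probability p:
Capacity C = 1 - H(p) bits per symbol

where H(p) = -p log₂(p) - (1-p) log₂(1-p) is the binary entropy function.

H(0.1453) = 0.5980 bits
C = 1 - 0.5980 = 0.4020 bits per symbol

This means we can reliably transmit up to 0.4020 bits of information per channel use.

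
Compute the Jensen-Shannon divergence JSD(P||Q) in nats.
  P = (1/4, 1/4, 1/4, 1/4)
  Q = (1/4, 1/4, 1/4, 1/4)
0.0000 nats

Jensen-Shannon divergence is:
JSD(P||Q) = 0.5 × D_KL(P||M) + 0.5 × D_KL(Q||M)
where M = 0.5 × (P + Q) is the mixture distribution.

M = 0.5 × (1/4, 1/4, 1/4, 1/4) + 0.5 × (1/4, 1/4, 1/4, 1/4) = (1/4, 1/4, 1/4, 1/4)

D_KL(P||M) = 0.0000 nats
D_KL(Q||M) = 0.0000 nats

JSD(P||Q) = 0.5 × 0.0000 + 0.5 × 0.0000 = 0.0000 nats

Unlike KL divergence, JSD is symmetric and bounded: 0 ≤ JSD ≤ log(2).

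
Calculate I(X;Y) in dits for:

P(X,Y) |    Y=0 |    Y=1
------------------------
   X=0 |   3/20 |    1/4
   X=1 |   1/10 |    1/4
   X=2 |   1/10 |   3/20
0.0022 dits

Mutual information: I(X;Y) = H(X) + H(Y) - H(X,Y)

Marginals:
P(X) = (2/5, 7/20, 1/4), H(X) = 0.4693 dits
P(Y) = (7/20, 13/20), H(Y) = 0.2812 dits

Joint entropy: H(X,Y) = 0.7482 dits

I(X;Y) = 0.4693 + 0.2812 - 0.7482 = 0.0022 dits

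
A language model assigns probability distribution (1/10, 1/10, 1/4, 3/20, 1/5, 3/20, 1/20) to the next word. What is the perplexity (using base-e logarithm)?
6.3465

Perplexity is e^H (or exp(H) for natural log).

First, H = -Σ p log p = 1.8479 nats
Perplexity = e^1.8479 = 6.3465

Interpretation: The model's uncertainty is equivalent to choosing uniformly among 6.3 options.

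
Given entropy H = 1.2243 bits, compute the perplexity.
2.3364

Perplexity is 2^H (or exp(H) for natural log).

H = 1.2243 bits
Perplexity = 2^1.2243 = 2.3364

Interpretation: The model's uncertainty is equivalent to choosing uniformly among 2.3 options.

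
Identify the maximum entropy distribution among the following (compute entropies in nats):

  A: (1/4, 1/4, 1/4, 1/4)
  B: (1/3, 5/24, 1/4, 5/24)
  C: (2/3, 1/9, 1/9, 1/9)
A

For a discrete distribution over n outcomes, entropy is maximized by the uniform distribution.

Computing entropies:
H(A) = 1.3863 nats
H(B) = 1.3664 nats
H(C) = 1.0027 nats

The uniform distribution (where all probabilities equal 1/4) achieves the maximum entropy of log_e(4) = 1.3863 nats.

Distribution A has the highest entropy.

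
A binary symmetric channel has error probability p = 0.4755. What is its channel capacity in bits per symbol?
0.0017 bits

For a binary symmetric channel (BSC) with error probability p:
Capacity C = 1 - H(p) bits per symbol

where H(p) = -p log₂(p) - (1-p) log₂(1-p) is the binary entropy function.

H(0.4755) = 0.9983 bits
C = 1 - 0.9983 = 0.0017 bits per symbol

This means we can reliably transmit up to 0.0017 bits of information per channel use.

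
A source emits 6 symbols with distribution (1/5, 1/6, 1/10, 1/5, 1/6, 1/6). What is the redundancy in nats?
0.0218 nats

Redundancy measures how far a source is from maximum entropy:
R = H_max - H(X)

Maximum entropy for 6 symbols: H_max = log_e(6) = 1.7918 nats
Actual entropy: H(X) = 1.7699 nats
Redundancy: R = 1.7918 - 1.7699 = 0.0218 nats

This redundancy represents potential for compression: the source could be compressed by 0.0218 nats per symbol.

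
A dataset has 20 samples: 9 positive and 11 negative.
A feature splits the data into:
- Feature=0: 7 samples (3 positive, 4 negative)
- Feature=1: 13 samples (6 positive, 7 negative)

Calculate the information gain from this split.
0.0007 bits

Information Gain = H(Y) - H(Y|Feature)

Before split:
P(positive) = 9/20 = 0.4500
H(Y) = 0.9928 bits

After split:
Feature=0: H = 0.9852 bits (weight = 7/20)
Feature=1: H = 0.9957 bits (weight = 13/20)
H(Y|Feature) = (7/20)×0.9852 + (13/20)×0.9957 = 0.9921 bits

Information Gain = 0.9928 - 0.9921 = 0.0007 bits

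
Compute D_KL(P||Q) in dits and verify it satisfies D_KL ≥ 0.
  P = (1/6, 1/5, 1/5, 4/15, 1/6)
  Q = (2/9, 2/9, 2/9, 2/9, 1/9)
0.0113 dits

KL divergence satisfies the Gibbs inequality: D_KL(P||Q) ≥ 0 for all distributions P, Q.

D_KL(P||Q) = Σ p(x) log(p(x)/q(x))
Term by term:
  x=0: 1/6 × log_10[(1/6)/(2/9)] = -0.0208
  x=1: 1/5 × log_10[(1/5)/(2/9)] = -0.0092
  x=2: 1/5 × log_10[(1/5)/(2/9)] = -0.0092
  x=3: 4/15 × log_10[(4/15)/(2/9)] = 0.0211
  x=4: 1/6 × log_10[(1/6)/(1/9)] = 0.0293
D_KL(P||Q) = 0.0113 dits

D_KL(P||Q) = 0.0113 ≥ 0 ✓

This non-negativity is a fundamental property: relative entropy cannot be negative because it measures how different Q is from P.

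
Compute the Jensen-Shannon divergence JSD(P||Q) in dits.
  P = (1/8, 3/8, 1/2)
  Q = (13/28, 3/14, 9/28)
0.0316 dits

Jensen-Shannon divergence is:
JSD(P||Q) = 0.5 × D_KL(P||M) + 0.5 × D_KL(Q||M)
where M = 0.5 × (P + Q) is the mixture distribution.

M = 0.5 × (1/8, 3/8, 1/2) + 0.5 × (13/28, 3/14, 9/28) = (0.294643, 0.294643, 0.410714)

D_KL(P||M) = 0.0354 dits
D_KL(Q||M) = 0.0278 dits

JSD(P||Q) = 0.5 × 0.0354 + 0.5 × 0.0278 = 0.0316 dits

Unlike KL divergence, JSD is symmetric and bounded: 0 ≤ JSD ≤ log(2).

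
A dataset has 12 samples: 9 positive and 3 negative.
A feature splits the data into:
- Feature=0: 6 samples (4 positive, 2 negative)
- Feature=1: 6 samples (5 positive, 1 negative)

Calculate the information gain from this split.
0.0271 bits

Information Gain = H(Y) - H(Y|Feature)

Before split:
P(positive) = 9/12 = 0.7500
H(Y) = 0.8113 bits

After split:
Feature=0: H = 0.9183 bits (weight = 6/12)
Feature=1: H = 0.6500 bits (weight = 6/12)
H(Y|Feature) = (6/12)×0.9183 + (6/12)×0.6500 = 0.7842 bits

Information Gain = 0.8113 - 0.7842 = 0.0271 bits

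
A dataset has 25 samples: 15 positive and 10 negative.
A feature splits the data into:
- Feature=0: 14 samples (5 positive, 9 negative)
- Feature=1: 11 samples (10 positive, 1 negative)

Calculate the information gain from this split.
0.2510 bits

Information Gain = H(Y) - H(Y|Feature)

Before split:
P(positive) = 15/25 = 0.6000
H(Y) = 0.9710 bits

After split:
Feature=0: H = 0.9403 bits (weight = 14/25)
Feature=1: H = 0.4395 bits (weight = 11/25)
H(Y|Feature) = (14/25)×0.9403 + (11/25)×0.4395 = 0.7199 bits

Information Gain = 0.9710 - 0.7199 = 0.2510 bits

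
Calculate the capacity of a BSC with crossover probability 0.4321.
0.0133 bits

For a binary symmetric channel (BSC) with error probability p:
Capacity C = 1 - H(p) bits per symbol

where H(p) = -p log₂(p) - (1-p) log₂(1-p) is the binary entropy function.

H(0.4321) = 0.9867 bits
C = 1 - 0.9867 = 0.0133 bits per symbol

This means we can reliably transmit up to 0.0133 bits of information per channel use.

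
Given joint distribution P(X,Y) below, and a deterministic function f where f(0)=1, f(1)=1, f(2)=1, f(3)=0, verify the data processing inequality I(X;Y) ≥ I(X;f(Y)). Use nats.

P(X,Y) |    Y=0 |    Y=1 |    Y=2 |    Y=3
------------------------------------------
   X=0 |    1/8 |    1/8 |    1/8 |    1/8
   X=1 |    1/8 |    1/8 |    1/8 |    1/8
I(X;Y) = 0.0000, I(X;f(Y)) = 0.0000, inequality holds: 0.0000 ≥ 0.0000

Data Processing Inequality: For any Markov chain X → Y → Z, we have I(X;Y) ≥ I(X;Z).

Here Z = f(Y) is a deterministic function of Y, forming X → Y → Z.

Original I(X;Y) = 0.0000 nats

After applying f:
P(X,Z) where Z=f(Y):
- P(X,Z=0) = P(X,Y=3)
- P(X,Z=1) = P(X,Y=0) + P(X,Y=1) + P(X,Y=2)

I(X;Z) = I(X;f(Y)) = 0.0000 nats

Verification: 0.0000 ≥ 0.0000 ✓

Information cannot be created by processing; the function f can only lose information about X.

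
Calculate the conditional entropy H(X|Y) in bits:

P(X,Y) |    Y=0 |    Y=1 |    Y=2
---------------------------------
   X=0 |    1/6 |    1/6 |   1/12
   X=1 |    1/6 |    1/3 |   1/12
0.9591 bits

Using the chain rule: H(X|Y) = H(X,Y) - H(Y)

First, compute H(X,Y) = 2.4183 bits

Marginal P(Y) = (1/3, 1/2, 1/6)
H(Y) = 1.4591 bits

H(X|Y) = H(X,Y) - H(Y) = 2.4183 - 1.4591 = 0.9591 bits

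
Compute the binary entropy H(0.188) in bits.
0.6973 bits

The binary entropy function is:
H(p) = -p log(p) - (1-p) log(1-p)

H(0.188) = -0.188 × log_2(0.188) - 0.812 × log_2(0.812)
H(0.188) = 0.6973 bits

Note: Binary entropy is maximized at p=0.5 (H=1 bit) and minimized at p=0 or p=1 (H=0).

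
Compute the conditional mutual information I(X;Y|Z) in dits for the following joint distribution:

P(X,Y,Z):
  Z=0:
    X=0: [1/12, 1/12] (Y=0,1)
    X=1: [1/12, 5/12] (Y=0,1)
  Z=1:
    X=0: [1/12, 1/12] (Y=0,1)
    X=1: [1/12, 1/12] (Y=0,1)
0.0148 dits

Conditional mutual information: I(X;Y|Z) = H(X|Z) + H(Y|Z) - H(X,Y|Z)

H(Z) = 0.2764
H(X,Z) = 0.5396 → H(X|Z) = 0.2632
H(Y,Z) = 0.5396 → H(Y|Z) = 0.2632
H(X,Y,Z) = 0.7879 → H(X,Y|Z) = 0.5115

I(X;Y|Z) = 0.2632 + 0.2632 - 0.5115 = 0.0148 dits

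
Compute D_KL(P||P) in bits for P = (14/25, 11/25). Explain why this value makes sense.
0.0000 bits

KL divergence satisfies the Gibbs inequality: D_KL(P||Q) ≥ 0 for all distributions P, Q.

D_KL(P||Q) = Σ p(x) log(p(x)/q(x))
Each term is p(x) × log_2(p(x)/p(x)) = p(x) × log_2(1) = 0, so the sum is 0.
D_KL(P||Q) = 0.0000 bits

When P = Q, the KL divergence is exactly 0, as there is no 'divergence' between identical distributions.

This non-negativity is a fundamental property: relative entropy cannot be negative because it measures how different Q is from P.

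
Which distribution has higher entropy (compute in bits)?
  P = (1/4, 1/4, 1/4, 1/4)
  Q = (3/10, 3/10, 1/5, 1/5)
P

Computing entropies in bits:
H(P) = 2.0000
H(Q) = 1.9710

Distribution P has higher entropy.

Intuition: The distribution closer to uniform (more spread out) has higher entropy.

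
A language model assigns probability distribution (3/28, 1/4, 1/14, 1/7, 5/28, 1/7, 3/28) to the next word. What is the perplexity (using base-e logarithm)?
6.5359

Perplexity is e^H (or exp(H) for natural log).

First, H = -Σ p log p = 1.8773 nats
Perplexity = e^1.8773 = 6.5359

Interpretation: The model's uncertainty is equivalent to choosing uniformly among 6.5 options.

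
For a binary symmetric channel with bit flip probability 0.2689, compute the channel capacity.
0.1601 bits

For a binary symmetric channel (BSC) with error probability p:
Capacity C = 1 - H(p) bits per symbol

where H(p) = -p log₂(p) - (1-p) log₂(1-p) is the binary entropy function.

H(0.2689) = 0.8399 bits
C = 1 - 0.8399 = 0.1601 bits per symbol

This means we can reliably transmit up to 0.1601 bits of information per channel use.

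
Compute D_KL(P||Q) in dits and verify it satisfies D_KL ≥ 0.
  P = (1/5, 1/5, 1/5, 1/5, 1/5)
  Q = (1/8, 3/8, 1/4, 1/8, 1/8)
0.0485 dits

KL divergence satisfies the Gibbs inequality: D_KL(P||Q) ≥ 0 for all distributions P, Q.

D_KL(P||Q) = Σ p(x) log(p(x)/q(x))
Term by term:
  x=0: 1/5 × log_10[(1/5)/(1/8)] = 0.0408
  x=1: 1/5 × log_10[(1/5)/(3/8)] = -0.0546
  x=2: 1/5 × log_10[(1/5)/(1/4)] = -0.0194
  x=3: 1/5 × log_10[(1/5)/(1/8)] = 0.0408
  x=4: 1/5 × log_10[(1/5)/(1/8)] = 0.0408
D_KL(P||Q) = 0.0485 dits

D_KL(P||Q) = 0.0485 ≥ 0 ✓

This non-negativity is a fundamental property: relative entropy cannot be negative because it measures how different Q is from P.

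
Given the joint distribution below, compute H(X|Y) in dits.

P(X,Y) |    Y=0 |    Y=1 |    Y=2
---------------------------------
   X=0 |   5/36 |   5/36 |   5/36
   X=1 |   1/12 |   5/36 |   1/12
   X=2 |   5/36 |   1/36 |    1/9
0.4484 dits

Using the chain rule: H(X|Y) = H(X,Y) - H(Y)

First, compute H(X,Y) = 0.9245 dits

Marginal P(Y) = (13/36, 11/36, 1/3)
H(Y) = 0.4761 dits

H(X|Y) = H(X,Y) - H(Y) = 0.9245 - 0.4761 = 0.4484 dits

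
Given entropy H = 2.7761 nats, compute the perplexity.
16.0563

Perplexity is e^H (or exp(H) for natural log).

H = 2.7761 nats
Perplexity = e^2.7761 = 16.0563

Interpretation: The model's uncertainty is equivalent to choosing uniformly among 16.1 options.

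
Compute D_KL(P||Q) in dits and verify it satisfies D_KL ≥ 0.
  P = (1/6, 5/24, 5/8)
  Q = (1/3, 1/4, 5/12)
0.0434 dits

KL divergence satisfies the Gibbs inequality: D_KL(P||Q) ≥ 0 for all distributions P, Q.

D_KL(P||Q) = Σ p(x) log(p(x)/q(x))
Term by term:
  x=0: 1/6 × log_10[(1/6)/(1/3)] = -0.0502
  x=1: 5/24 × log_10[(5/24)/(1/4)] = -0.0165
  x=2: 5/8 × log_10[(5/8)/(5/12)] = 0.1101
D_KL(P||Q) = 0.0434 dits

D_KL(P||Q) = 0.0434 ≥ 0 ✓

This non-negativity is a fundamental property: relative entropy cannot be negative because it measures how different Q is from P.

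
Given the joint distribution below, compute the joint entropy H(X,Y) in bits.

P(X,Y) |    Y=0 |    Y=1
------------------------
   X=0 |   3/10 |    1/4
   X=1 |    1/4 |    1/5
1.9855 bits

Joint entropy is H(X,Y) = -Σ_{x,y} p(x,y) log p(x,y).

Summing over all non-zero entries:
H(X,Y) = -[3/10·log_2(3/10) + 1/4·log_2(1/4) + 1/4·log_2(1/4) + 1/5·log_2(1/5)]
H(X,Y) = 1.9855 bits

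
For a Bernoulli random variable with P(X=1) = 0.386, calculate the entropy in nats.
0.6669 nats

The binary entropy function is:
H(p) = -p log(p) - (1-p) log(1-p)

H(0.386) = -0.386 × log_e(0.386) - 0.614 × log_e(0.614)
H(0.386) = 0.6669 nats

Note: Binary entropy is maximized at p=0.5 (H=1 bit) and minimized at p=0 or p=1 (H=0).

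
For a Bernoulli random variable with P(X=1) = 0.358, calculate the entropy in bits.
0.9410 bits

The binary entropy function is:
H(p) = -p log(p) - (1-p) log(1-p)

H(0.358) = -0.358 × log_2(0.358) - 0.642 × log_2(0.642)
H(0.358) = 0.9410 bits

Note: Binary entropy is maximized at p=0.5 (H=1 bit) and minimized at p=0 or p=1 (H=0).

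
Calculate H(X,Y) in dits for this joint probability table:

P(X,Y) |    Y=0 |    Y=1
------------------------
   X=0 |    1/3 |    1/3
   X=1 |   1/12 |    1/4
0.5585 dits

Joint entropy is H(X,Y) = -Σ_{x,y} p(x,y) log p(x,y).

Summing over all non-zero entries:
H(X,Y) = -[1/3·log_10(1/3) + 1/3·log_10(1/3) + 1/12·log_10(1/12) + 1/4·log_10(1/4)]
H(X,Y) = 0.5585 dits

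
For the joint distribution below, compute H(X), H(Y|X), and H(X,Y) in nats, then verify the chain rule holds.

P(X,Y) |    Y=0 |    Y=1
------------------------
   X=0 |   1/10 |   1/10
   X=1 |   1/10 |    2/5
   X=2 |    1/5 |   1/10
H(X,Y) = 1.6094, H(X) = 1.0297, H(Y|X) = 0.5798 (all in nats)

Chain rule: H(X,Y) = H(X) + H(Y|X)

Left side — joint entropy directly:
H(X,Y) = -Σ p(x,y) log p(x,y) = 1.6094 nats

Right side — compute H(Y|X) from the conditional distributions:
P(X) = (1/5, 1/2, 3/10), so H(X) = 1.0297 nats
H(Y|X) = Σ_x P(X=x) · H(Y|X=x):
  P(Y|X=0) = (1/2, 1/2), H(Y|X=0) = 0.6931, weight P(X=0) = 1/5
  P(Y|X=1) = (1/5, 4/5), H(Y|X=1) = 0.5004, weight P(X=1) = 1/2
  P(Y|X=2) = (2/3, 1/3), H(Y|X=2) = 0.6365, weight P(X=2) = 3/10
H(Y|X) = 0.5798 nats

H(X) + H(Y|X) = 1.0297 + 0.5798 = 1.6094 nats

Both sides equal 1.6094 nats. ✓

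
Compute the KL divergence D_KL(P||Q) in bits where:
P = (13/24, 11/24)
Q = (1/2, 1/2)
0.0050 bits

KL divergence: D_KL(P||Q) = Σ p(x) log(p(x)/q(x))

Computing term by term:
  x=0: 13/24 × log_2[(13/24)/(1/2)] = 13/24 × 0.1155 = 0.0626
  x=1: 11/24 × log_2[(11/24)/(1/2)] = 11/24 × -0.1255 = -0.0575

D_KL(P||Q) = 0.0050 bits

Note: KL divergence is always non-negative and equals 0 iff P = Q.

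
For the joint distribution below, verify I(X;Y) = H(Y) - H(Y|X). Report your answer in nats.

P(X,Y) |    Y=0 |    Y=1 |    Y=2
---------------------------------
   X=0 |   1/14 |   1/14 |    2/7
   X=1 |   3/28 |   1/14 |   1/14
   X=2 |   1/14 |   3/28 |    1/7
I(X;Y) = 0.0572 nats

Mutual information has multiple equivalent forms:
- I(X;Y) = H(X) - H(X|Y)
- I(X;Y) = H(Y) - H(Y|X)
- I(X;Y) = H(X) + H(Y) - H(X,Y)

Computing all quantities:
H(X) = 1.0745, H(Y) = 1.0397, H(X,Y) = 2.0571
H(X|Y) = 1.0173, H(Y|X) = 0.9826

Verification:
H(X) - H(X|Y) = 1.0745 - 1.0173 = 0.0572
H(Y) - H(Y|X) = 1.0397 - 0.9826 = 0.0572
H(X) + H(Y) - H(X,Y) = 1.0745 + 1.0397 - 2.0571 = 0.0572

All forms give I(X;Y) = 0.0572 nats. ✓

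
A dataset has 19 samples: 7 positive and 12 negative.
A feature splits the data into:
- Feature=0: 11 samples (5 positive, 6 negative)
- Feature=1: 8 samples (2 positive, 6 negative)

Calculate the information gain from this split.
0.0324 bits

Information Gain = H(Y) - H(Y|Feature)

Before split:
P(positive) = 7/19 = 0.3684
H(Y) = 0.9495 bits

After split:
Feature=0: H = 0.9940 bits (weight = 11/19)
Feature=1: H = 0.8113 bits (weight = 8/19)
H(Y|Feature) = (11/19)×0.9940 + (8/19)×0.8113 = 0.9171 bits

Information Gain = 0.9495 - 0.9171 = 0.0324 bits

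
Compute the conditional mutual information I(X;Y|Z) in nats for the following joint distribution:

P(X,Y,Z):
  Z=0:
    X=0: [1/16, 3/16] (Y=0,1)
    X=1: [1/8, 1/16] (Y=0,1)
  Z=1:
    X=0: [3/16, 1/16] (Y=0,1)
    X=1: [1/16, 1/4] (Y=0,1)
0.1283 nats

Conditional mutual information: I(X;Y|Z) = H(X|Z) + H(Y|Z) - H(X,Y|Z)

H(Z) = 0.6853
H(X,Z) = 1.3705 → H(X|Z) = 0.6852
H(Y,Z) = 1.3705 → H(Y|Z) = 0.6852
H(X,Y,Z) = 1.9274 → H(X,Y|Z) = 1.2421

I(X;Y|Z) = 0.6852 + 0.6852 - 1.2421 = 0.1283 nats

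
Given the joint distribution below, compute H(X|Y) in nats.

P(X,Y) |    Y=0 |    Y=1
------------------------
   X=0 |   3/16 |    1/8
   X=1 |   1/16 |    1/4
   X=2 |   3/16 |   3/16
1.0361 nats

Using the chain rule: H(X|Y) = H(X,Y) - H(Y)

First, compute H(X,Y) = 1.7214 nats

Marginal P(Y) = (7/16, 9/16)
H(Y) = 0.6853 nats

H(X|Y) = H(X,Y) - H(Y) = 1.7214 - 0.6853 = 1.0361 nats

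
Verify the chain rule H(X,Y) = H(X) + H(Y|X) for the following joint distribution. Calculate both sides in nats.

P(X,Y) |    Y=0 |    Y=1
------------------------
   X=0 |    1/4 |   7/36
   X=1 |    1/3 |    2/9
H(X,Y) = 1.3654, H(X) = 0.6870, H(Y|X) = 0.6785 (all in nats)

Chain rule: H(X,Y) = H(X) + H(Y|X)

Left side — joint entropy directly:
H(X,Y) = -Σ p(x,y) log p(x,y) = 1.3654 nats

Right side — compute H(Y|X) from the conditional distributions:
P(X) = (4/9, 5/9), so H(X) = 0.6870 nats
H(Y|X) = Σ_x P(X=x) · H(Y|X=x):
  P(Y|X=0) = (9/16, 7/16), H(Y|X=0) = 0.6853, weight P(X=0) = 4/9
  P(Y|X=1) = (3/5, 2/5), H(Y|X=1) = 0.6730, weight P(X=1) = 5/9
H(Y|X) = 0.6785 nats

H(X) + H(Y|X) = 0.6870 + 0.6785 = 1.3654 nats

Both sides equal 1.3654 nats. ✓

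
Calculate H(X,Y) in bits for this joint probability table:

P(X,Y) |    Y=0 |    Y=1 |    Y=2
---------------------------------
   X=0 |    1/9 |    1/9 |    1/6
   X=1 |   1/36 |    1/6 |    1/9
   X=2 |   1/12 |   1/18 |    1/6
3.0231 bits

Joint entropy is H(X,Y) = -Σ_{x,y} p(x,y) log p(x,y).

Summing over all non-zero entries:
H(X,Y) = -[1/9·log_2(1/9) + 1/9·log_2(1/9) + 1/6·log_2(1/6) + 1/36·log_2(1/36) + 1/6·log_2(1/6) + 1/9·log_2(1/9) + 1/12·log_2(1/12) + 1/18·log_2(1/18) + 1/6·log_2(1/6)]
H(X,Y) = 3.0231 bits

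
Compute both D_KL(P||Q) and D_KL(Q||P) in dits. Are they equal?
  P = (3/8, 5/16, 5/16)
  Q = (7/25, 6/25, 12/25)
D_KL(P||Q) = 0.0252, D_KL(Q||P) = 0.0264

KL divergence is not symmetric: D_KL(P||Q) ≠ D_KL(Q||P) in general.

D_KL(P||Q) = 0.0252 dits
D_KL(Q||P) = 0.0264 dits

No, they are not equal!

This asymmetry is why KL divergence is not a true distance metric.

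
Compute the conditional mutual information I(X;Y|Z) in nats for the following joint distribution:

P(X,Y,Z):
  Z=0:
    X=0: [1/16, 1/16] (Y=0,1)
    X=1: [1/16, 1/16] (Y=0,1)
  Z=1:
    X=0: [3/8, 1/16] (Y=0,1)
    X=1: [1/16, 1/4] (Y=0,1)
0.1736 nats

Conditional mutual information: I(X;Y|Z) = H(X|Z) + H(Y|Z) - H(X,Y|Z)

H(Z) = 0.5623
H(X,Z) = 1.2450 → H(X|Z) = 0.6827
H(Y,Z) = 1.2450 → H(Y|Z) = 0.6827
H(X,Y,Z) = 1.7541 → H(X,Y|Z) = 1.1918

I(X;Y|Z) = 0.6827 + 0.6827 - 1.1918 = 0.1736 nats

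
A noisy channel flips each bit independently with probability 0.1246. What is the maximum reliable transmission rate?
0.4576 bits

For a binary symmetric channel (BSC) with error probability p:
Capacity C = 1 - H(p) bits per symbol

where H(p) = -p log₂(p) - (1-p) log₂(1-p) is the binary entropy function.

H(0.1246) = 0.5424 bits
C = 1 - 0.5424 = 0.4576 bits per symbol

This means we can reliably transmit up to 0.4576 bits of information per channel use.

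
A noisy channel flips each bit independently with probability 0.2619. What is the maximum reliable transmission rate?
0.1704 bits

For a binary symmetric channel (BSC) with error probability p:
Capacity C = 1 - H(p) bits per symbol

where H(p) = -p log₂(p) - (1-p) log₂(1-p) is the binary entropy function.

H(0.2619) = 0.8296 bits
C = 1 - 0.8296 = 0.1704 bits per symbol

This means we can reliably transmit up to 0.1704 bits of information per channel use.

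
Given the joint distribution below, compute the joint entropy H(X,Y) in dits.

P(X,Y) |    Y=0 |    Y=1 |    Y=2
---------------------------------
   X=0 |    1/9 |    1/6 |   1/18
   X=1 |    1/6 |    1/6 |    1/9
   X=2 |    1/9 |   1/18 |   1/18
0.9164 dits

Joint entropy is H(X,Y) = -Σ_{x,y} p(x,y) log p(x,y).

Summing over all non-zero entries:
H(X,Y) = -[1/9·log_10(1/9) + 1/6·log_10(1/6) + 1/18·log_10(1/18) + 1/6·log_10(1/6) + 1/6·log_10(1/6) + 1/9·log_10(1/9) + 1/9·log_10(1/9) + 1/18·log_10(1/18) + 1/18·log_10(1/18)]
H(X,Y) = 0.9164 dits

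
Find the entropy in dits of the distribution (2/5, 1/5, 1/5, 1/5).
0.5786 dits

Shannon entropy is H(X) = -Σ p(x) log p(x).

For P = (2/5, 1/5, 1/5, 1/5):
H = -2/5 × log_10(2/5) -1/5 × log_10(1/5) -1/5 × log_10(1/5) -1/5 × log_10(1/5)
H = 0.5786 dits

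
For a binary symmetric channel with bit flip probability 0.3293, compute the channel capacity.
0.0858 bits

For a binary symmetric channel (BSC) with error probability p:
Capacity C = 1 - H(p) bits per symbol

where H(p) = -p log₂(p) - (1-p) log₂(1-p) is the binary entropy function.

H(0.3293) = 0.9142 bits
C = 1 - 0.9142 = 0.0858 bits per symbol

This means we can reliably transmit up to 0.0858 bits of information per channel use.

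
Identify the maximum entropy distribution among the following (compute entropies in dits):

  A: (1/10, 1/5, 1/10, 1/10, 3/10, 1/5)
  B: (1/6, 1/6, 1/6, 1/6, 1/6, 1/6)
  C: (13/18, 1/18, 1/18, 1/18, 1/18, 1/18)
B

For a discrete distribution over n outcomes, entropy is maximized by the uniform distribution.

Computing entropies:
H(A) = 0.7365 dits
H(B) = 0.7782 dits
H(C) = 0.4508 dits

The uniform distribution (where all probabilities equal 1/6) achieves the maximum entropy of log_10(6) = 0.7782 dits.

Distribution B has the highest entropy.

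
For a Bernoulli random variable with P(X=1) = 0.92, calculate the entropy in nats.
0.2788 nats

The binary entropy function is:
H(p) = -p log(p) - (1-p) log(1-p)

H(0.92) = -0.92 × log_e(0.92) - 0.08 × log_e(0.08)
H(0.92) = 0.2788 nats

Note: Binary entropy is maximized at p=0.5 (H=1 bit) and minimized at p=0 or p=1 (H=0).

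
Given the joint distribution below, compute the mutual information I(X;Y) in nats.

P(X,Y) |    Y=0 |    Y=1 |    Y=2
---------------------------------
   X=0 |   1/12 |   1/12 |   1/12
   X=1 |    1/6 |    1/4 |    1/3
0.0073 nats

Mutual information: I(X;Y) = H(X) + H(Y) - H(X,Y)

Marginals:
P(X) = (1/4, 3/4), H(X) = 0.5623 nats
P(Y) = (1/4, 1/3, 5/12), H(Y) = 1.0776 nats

Joint entropy: H(X,Y) = 1.6326 nats

I(X;Y) = 0.5623 + 1.0776 - 1.6326 = 0.0073 nats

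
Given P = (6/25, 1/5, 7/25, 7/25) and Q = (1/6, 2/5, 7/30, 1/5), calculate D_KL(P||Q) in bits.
0.1358 bits

KL divergence: D_KL(P||Q) = Σ p(x) log(p(x)/q(x))

Computing term by term:
  x=0: 6/25 × log_2[(6/25)/(1/6)] = 6/25 × 0.5261 = 0.1263
  x=1: 1/5 × log_2[(1/5)/(2/5)] = 1/5 × -1.0000 = -0.2000
  x=2: 7/25 × log_2[(7/25)/(7/30)] = 7/25 × 0.2630 = 0.0736
  x=3: 7/25 × log_2[(7/25)/(1/5)] = 7/25 × 0.4854 = 0.1359

D_KL(P||Q) = 0.1358 bits

Note: KL divergence is always non-negative and equals 0 iff P = Q.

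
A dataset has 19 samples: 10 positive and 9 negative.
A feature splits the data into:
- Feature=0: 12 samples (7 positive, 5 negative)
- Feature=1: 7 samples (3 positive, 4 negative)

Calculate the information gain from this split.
0.0162 bits

Information Gain = H(Y) - H(Y|Feature)

Before split:
P(positive) = 10/19 = 0.5263
H(Y) = 0.9980 bits

After split:
Feature=0: H = 0.9799 bits (weight = 12/19)
Feature=1: H = 0.9852 bits (weight = 7/19)
H(Y|Feature) = (12/19)×0.9799 + (7/19)×0.9852 = 0.9818 bits

Information Gain = 0.9980 - 0.9818 = 0.0162 bits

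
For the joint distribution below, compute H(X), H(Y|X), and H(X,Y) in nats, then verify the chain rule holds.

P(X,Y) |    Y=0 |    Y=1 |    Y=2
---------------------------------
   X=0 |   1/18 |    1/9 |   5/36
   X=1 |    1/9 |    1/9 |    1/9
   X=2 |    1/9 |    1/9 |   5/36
H(X,Y) = 2.1737, H(X) = 1.0963, H(Y|X) = 1.0775 (all in nats)

Chain rule: H(X,Y) = H(X) + H(Y|X)

Left side — joint entropy directly:
H(X,Y) = -Σ p(x,y) log p(x,y) = 2.1737 nats

Right side — compute H(Y|X) from the conditional distributions:
P(X) = (11/36, 1/3, 13/36), so H(X) = 1.0963 nats
H(Y|X) = Σ_x P(X=x) · H(Y|X=x):
  P(Y|X=0) = (2/11, 4/11, 5/11), H(Y|X=0) = 1.0362, weight P(X=0) = 11/36
  P(Y|X=1) = (1/3, 1/3, 1/3), H(Y|X=1) = 1.0986, weight P(X=1) = 1/3
  P(Y|X=2) = (4/13, 4/13, 5/13), H(Y|X=2) = 1.0928, weight P(X=2) = 13/36
H(Y|X) = 1.0775 nats

H(X) + H(Y|X) = 1.0963 + 1.0775 = 2.1737 nats

Both sides equal 2.1737 nats. ✓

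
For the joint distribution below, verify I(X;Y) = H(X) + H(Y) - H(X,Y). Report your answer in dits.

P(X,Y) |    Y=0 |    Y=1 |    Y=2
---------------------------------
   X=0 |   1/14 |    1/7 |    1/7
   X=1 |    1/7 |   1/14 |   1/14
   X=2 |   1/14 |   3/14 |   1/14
I(X;Y) = 0.0286 dits

Mutual information has multiple equivalent forms:
- I(X;Y) = H(X) - H(X|Y)
- I(X;Y) = H(Y) - H(Y|X)
- I(X;Y) = H(X) + H(Y) - H(X,Y)

Computing all quantities:
H(X) = 0.4748, H(Y) = 0.4686, H(X,Y) = 0.9149
H(X|Y) = 0.4463, H(Y|X) = 0.4400

Verification:
H(X) - H(X|Y) = 0.4748 - 0.4463 = 0.0286
H(Y) - H(Y|X) = 0.4686 - 0.4400 = 0.0286
H(X) + H(Y) - H(X,Y) = 0.4748 + 0.4686 - 0.9149 = 0.0286

All forms give I(X;Y) = 0.0286 dits. ✓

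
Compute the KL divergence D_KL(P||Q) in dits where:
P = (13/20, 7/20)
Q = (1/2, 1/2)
0.0198 dits

KL divergence: D_KL(P||Q) = Σ p(x) log(p(x)/q(x))

Computing term by term:
  x=0: 13/20 × log_10[(13/20)/(1/2)] = 13/20 × 0.1139 = 0.0741
  x=1: 7/20 × log_10[(7/20)/(1/2)] = 7/20 × -0.1549 = -0.0542

D_KL(P||Q) = 0.0198 dits

Note: KL divergence is always non-negative and equals 0 iff P = Q.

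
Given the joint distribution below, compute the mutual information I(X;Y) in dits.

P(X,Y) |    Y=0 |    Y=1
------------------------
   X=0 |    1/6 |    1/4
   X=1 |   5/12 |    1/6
0.0216 dits

Mutual information: I(X;Y) = H(X) + H(Y) - H(X,Y)

Marginals:
P(X) = (5/12, 7/12), H(X) = 0.2950 dits
P(Y) = (7/12, 5/12), H(Y) = 0.2950 dits

Joint entropy: H(X,Y) = 0.5683 dits

I(X;Y) = 0.2950 + 0.2950 - 0.5683 = 0.0216 dits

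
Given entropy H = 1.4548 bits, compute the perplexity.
2.7412

Perplexity is 2^H (or exp(H) for natural log).

H = 1.4548 bits
Perplexity = 2^1.4548 = 2.7412

Interpretation: The model's uncertainty is equivalent to choosing uniformly among 2.7 options.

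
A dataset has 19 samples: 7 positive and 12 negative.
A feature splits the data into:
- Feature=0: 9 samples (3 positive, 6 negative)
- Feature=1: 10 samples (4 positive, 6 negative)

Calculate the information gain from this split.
0.0034 bits

Information Gain = H(Y) - H(Y|Feature)

Before split:
P(positive) = 7/19 = 0.3684
H(Y) = 0.9495 bits

After split:
Feature=0: H = 0.9183 bits (weight = 9/19)
Feature=1: H = 0.9710 bits (weight = 10/19)
H(Y|Feature) = (9/19)×0.9183 + (10/19)×0.9710 = 0.9460 bits

Information Gain = 0.9495 - 0.9460 = 0.0034 bits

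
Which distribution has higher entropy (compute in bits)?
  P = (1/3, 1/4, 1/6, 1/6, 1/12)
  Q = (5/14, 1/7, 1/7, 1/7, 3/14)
Q

Computing entropies in bits:
H(P) = 2.1887
H(Q) = 2.2099

Distribution Q has higher entropy.

Intuition: The distribution closer to uniform (more spread out) has higher entropy.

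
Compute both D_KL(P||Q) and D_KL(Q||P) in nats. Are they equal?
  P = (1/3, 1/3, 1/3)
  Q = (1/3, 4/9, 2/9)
D_KL(P||Q) = 0.0393, D_KL(Q||P) = 0.0378

KL divergence is not symmetric: D_KL(P||Q) ≠ D_KL(Q||P) in general.

D_KL(P||Q) = 0.0393 nats
D_KL(Q||P) = 0.0378 nats

No, they are not equal!

This asymmetry is why KL divergence is not a true distance metric.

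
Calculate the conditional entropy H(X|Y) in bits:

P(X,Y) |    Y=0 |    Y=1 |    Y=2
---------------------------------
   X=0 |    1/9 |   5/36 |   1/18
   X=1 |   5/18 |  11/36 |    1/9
0.8869 bits

Using the chain rule: H(X|Y) = H(X,Y) - H(Y)

First, compute H(X,Y) = 2.3676 bits

Marginal P(Y) = (7/18, 4/9, 1/6)
H(Y) = 1.4807 bits

H(X|Y) = H(X,Y) - H(Y) = 2.3676 - 1.4807 = 0.8869 bits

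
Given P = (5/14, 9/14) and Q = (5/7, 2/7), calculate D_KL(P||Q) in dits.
0.1189 dits

KL divergence: D_KL(P||Q) = Σ p(x) log(p(x)/q(x))

Computing term by term:
  x=0: 5/14 × log_10[(5/14)/(5/7)] = 5/14 × -0.3010 = -0.1075
  x=1: 9/14 × log_10[(9/14)/(2/7)] = 9/14 × 0.3522 = 0.2264

D_KL(P||Q) = 0.1189 dits

Note: KL divergence is always non-negative and equals 0 iff P = Q.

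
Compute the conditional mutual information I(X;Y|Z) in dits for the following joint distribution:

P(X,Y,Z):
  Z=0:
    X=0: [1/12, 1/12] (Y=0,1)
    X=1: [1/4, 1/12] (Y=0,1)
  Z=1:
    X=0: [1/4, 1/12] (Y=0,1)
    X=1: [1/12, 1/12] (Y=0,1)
0.0133 dits

Conditional mutual information: I(X;Y|Z) = H(X|Z) + H(Y|Z) - H(X,Y|Z)

H(Z) = 0.3010
H(X,Z) = 0.5775 → H(X|Z) = 0.2764
H(Y,Z) = 0.5775 → H(Y|Z) = 0.2764
H(X,Y,Z) = 0.8406 → H(X,Y|Z) = 0.5396

I(X;Y|Z) = 0.2764 + 0.2764 - 0.5396 = 0.0133 dits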